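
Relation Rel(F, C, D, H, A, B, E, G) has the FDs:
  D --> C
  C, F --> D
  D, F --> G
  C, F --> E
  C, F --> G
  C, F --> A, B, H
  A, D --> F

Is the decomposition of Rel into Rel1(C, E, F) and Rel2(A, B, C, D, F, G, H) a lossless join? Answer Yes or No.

Yes

The shared attributes are {C, F} and {C, F}⁺ = {A, B, C, D, E, F, G, H}.
Rel1 is contained in that closure, so Rel1 ∩ Rel2 --> Rel1 holds and the join is lossless.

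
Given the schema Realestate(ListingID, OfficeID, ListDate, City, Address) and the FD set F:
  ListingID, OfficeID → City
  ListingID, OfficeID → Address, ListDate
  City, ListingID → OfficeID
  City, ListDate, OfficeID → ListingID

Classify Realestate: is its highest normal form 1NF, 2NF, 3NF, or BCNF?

BCNF

Candidate keys: {City, ListDate, OfficeID}, {City, ListingID}, {ListingID, OfficeID}. Prime attributes: {City, ListDate, ListingID, OfficeID}.
Every FD has a superkey on the left, so the relation is in BCNF.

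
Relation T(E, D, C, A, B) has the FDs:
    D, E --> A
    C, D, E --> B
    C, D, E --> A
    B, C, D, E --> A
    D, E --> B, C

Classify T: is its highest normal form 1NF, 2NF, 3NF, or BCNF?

Candidate key: {D, E}. Prime attributes: {D, E}.
Each dependency's left side is a superkey — BCNF holds.

BCNF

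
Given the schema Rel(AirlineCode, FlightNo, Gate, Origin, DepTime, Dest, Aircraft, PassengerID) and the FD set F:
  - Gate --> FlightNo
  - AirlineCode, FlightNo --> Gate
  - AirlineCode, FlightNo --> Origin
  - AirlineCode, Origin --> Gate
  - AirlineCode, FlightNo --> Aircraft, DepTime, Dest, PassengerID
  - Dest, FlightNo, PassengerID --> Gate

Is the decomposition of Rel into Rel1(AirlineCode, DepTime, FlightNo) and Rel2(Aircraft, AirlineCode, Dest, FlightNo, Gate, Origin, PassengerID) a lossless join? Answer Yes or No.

The shared attributes are {AirlineCode, FlightNo} and {AirlineCode, FlightNo}⁺ = {Aircraft, AirlineCode, DepTime, Dest, FlightNo, Gate, Origin, PassengerID}.
Since Rel1 ⊆ {Aircraft, AirlineCode, DepTime, Dest, FlightNo, Gate, Origin, PassengerID}, the intersection is a superkey of Rel1; the decomposition is lossless.

Yes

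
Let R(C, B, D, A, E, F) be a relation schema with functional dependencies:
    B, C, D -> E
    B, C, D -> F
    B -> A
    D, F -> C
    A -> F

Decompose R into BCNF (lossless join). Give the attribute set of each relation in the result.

{A, B}; {A, F}; {B, C, D, E}

Candidate key of the original relation: {B, D}.
In {A, B, C, D, E, F}, {B} is not a superkey ({B}⁺ restricted to this set is {A, B, F}), so split on B -> A, F into {A, B, F} and {B, C, D, E}.
In {A, B, F}, {A} is not a superkey ({A}⁺ restricted to this set is {A, F}), so split on A -> F into {A, F} and {A, B}.
{A, F} has no BCNF violation.
{A, B} has no BCNF violation.
{B, C, D, E} has no BCNF violation.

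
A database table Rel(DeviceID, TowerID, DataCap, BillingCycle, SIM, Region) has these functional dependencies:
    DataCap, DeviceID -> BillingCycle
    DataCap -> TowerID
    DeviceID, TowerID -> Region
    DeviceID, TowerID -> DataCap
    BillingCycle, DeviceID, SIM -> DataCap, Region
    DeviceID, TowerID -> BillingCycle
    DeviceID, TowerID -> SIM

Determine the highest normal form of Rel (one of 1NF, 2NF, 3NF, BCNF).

Candidate keys: {BillingCycle, DeviceID, SIM}, {DataCap, DeviceID}, {DeviceID, TowerID}. Prime attributes: {BillingCycle, DataCap, DeviceID, SIM, TowerID}.
For DataCap -> TowerID we have {DataCap}⁺ = {DataCap, TowerID}; {DataCap} is not a superkey, so BCNF fails.
But every attribute on its right side ({TowerID}) is prime, and the same holds for every other non-superkey FD, so 3NF still holds.

3NF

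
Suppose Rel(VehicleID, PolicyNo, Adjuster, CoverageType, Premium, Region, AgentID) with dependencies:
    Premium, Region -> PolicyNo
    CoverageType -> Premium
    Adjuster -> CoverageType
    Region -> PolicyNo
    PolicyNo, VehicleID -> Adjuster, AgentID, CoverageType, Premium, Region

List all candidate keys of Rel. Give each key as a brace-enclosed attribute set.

{PolicyNo, VehicleID}, {Region, VehicleID}

{VehicleID} never appears on the right of any FD, so every key must include it.
{PolicyNo, VehicleID}⁺ = {Adjuster, AgentID, CoverageType, PolicyNo, Premium, Region, VehicleID}, which is every attribute, so {PolicyNo, VehicleID} is a candidate key.
{Region, VehicleID}⁺ = {Adjuster, AgentID, CoverageType, PolicyNo, Premium, Region, VehicleID}, which is every attribute, so {Region, VehicleID} is a candidate key.
No proper subset of any of these is a key, and no other minimal superkey exists.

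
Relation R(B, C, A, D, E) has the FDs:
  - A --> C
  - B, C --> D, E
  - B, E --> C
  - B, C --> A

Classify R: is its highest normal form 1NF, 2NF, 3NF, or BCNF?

3NF

Candidate keys: {A, B}, {B, C}, {B, E}. Prime attributes: {A, B, C, E}.
A --> C: {A}⁺ = {A, C}, which is not all of the attributes, so the left side is not a superkey — BCNF is violated.
Its right-hand attributes {C} are all prime, as are those of every other non-superkey FD — the relation is in 3NF.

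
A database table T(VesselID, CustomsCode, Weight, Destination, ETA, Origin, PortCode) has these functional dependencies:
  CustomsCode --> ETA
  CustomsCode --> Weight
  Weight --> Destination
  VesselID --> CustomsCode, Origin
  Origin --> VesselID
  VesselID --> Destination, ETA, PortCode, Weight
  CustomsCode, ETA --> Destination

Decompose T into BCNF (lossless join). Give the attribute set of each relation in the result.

Candidate keys of the original relation: {Origin}, {VesselID}.
Within {CustomsCode, Destination, ETA, Origin, PortCode, VesselID, Weight}: {CustomsCode}⁺ ∩ {CustomsCode, Destination, ETA, Origin, PortCode, VesselID, Weight} = {CustomsCode, Destination, ETA, Weight}, not the whole set, so CustomsCode --> Destination, ETA, Weight violates BCNF; decompose into {CustomsCode, Destination, ETA, Weight} and {CustomsCode, Origin, PortCode, VesselID}.
Within {CustomsCode, Destination, ETA, Weight}: {Weight}⁺ ∩ {CustomsCode, Destination, ETA, Weight} = {Destination, Weight}, not the whole set, so Weight --> Destination violates BCNF; decompose into {Destination, Weight} and {CustomsCode, ETA, Weight}.
{Destination, Weight} has no BCNF violation.
{CustomsCode, ETA, Weight} has no BCNF violation.
{CustomsCode, Origin, PortCode, VesselID} has no BCNF violation.

{CustomsCode, ETA, Weight}; {CustomsCode, Origin, PortCode, VesselID}; {Destination, Weight}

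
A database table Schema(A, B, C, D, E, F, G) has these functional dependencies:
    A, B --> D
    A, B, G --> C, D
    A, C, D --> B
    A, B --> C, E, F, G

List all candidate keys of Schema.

{A, B}, {A, C, D}

Attributes never on any right-hand side: {A} — every candidate key must contain it.
Closure of {A, B} is {A, B, C, D, E, F, G}, the whole schema; {A, B} is a candidate key.
Closure of {A, C, D} is {A, B, C, D, E, F, G}, the whole schema; {A, C, D} is a candidate key.
These are minimal and exhaustive — every other superkey contains one of them.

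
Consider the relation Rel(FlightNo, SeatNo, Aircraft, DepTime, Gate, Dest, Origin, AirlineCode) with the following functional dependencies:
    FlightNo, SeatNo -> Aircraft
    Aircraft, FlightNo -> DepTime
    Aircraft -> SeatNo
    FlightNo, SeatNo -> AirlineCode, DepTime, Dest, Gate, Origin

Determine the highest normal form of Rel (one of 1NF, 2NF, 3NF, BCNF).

Candidate keys: {Aircraft, FlightNo}, {FlightNo, SeatNo}. Prime attributes: {Aircraft, FlightNo, SeatNo}.
For Aircraft -> SeatNo we have {Aircraft}⁺ = {Aircraft, SeatNo}; {Aircraft} is not a superkey, so BCNF fails.
Its right-hand attributes {SeatNo} are all prime, as are those of every other non-superkey FD — the relation is in 3NF.

3NF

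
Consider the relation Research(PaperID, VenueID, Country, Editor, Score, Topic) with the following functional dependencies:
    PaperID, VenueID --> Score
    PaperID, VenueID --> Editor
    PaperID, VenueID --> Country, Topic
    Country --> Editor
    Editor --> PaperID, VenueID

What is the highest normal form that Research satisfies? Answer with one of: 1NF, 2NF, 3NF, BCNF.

BCNF

Candidate keys: {Country}, {Editor}, {PaperID, VenueID}. Prime attributes: {Country, Editor, PaperID, VenueID}.
Every FD has a superkey on the left, so the relation is in BCNF.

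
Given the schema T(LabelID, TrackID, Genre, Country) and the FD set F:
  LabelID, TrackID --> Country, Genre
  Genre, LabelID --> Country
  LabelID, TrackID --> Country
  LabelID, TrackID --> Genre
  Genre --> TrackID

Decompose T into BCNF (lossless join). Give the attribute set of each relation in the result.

Candidate keys of the original relation: {Genre, LabelID}, {LabelID, TrackID}.
{Country, Genre, LabelID, TrackID}: {Genre} determines {Genre, TrackID} here but is not a superkey — split on Genre --> TrackID, giving {Genre, TrackID} and {Country, Genre, LabelID}.
{Genre, TrackID} has no BCNF violation.
{Country, Genre, LabelID} has no BCNF violation.

{Country, Genre, LabelID}; {Genre, TrackID}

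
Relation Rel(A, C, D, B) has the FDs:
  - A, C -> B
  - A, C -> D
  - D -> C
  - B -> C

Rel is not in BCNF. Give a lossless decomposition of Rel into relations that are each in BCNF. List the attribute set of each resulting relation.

{A, B, D}; {C, D}

Candidate keys of the original relation: {A, B}, {A, C}, {A, D}.
Within {A, B, C, D}: {D}⁺ ∩ {A, B, C, D} = {C, D}, not the whole set, so D -> C violates BCNF; decompose into {C, D} and {A, B, D}.
{C, D} is in BCNF.
{A, B, D} is in BCNF.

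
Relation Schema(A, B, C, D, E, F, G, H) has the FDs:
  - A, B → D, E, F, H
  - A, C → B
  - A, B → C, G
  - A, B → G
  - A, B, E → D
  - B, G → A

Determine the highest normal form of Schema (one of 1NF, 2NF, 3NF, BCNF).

Candidate keys: {A, B}, {A, C}, {B, G}. Prime attributes: {A, B, C, G}.
Each dependency's left side is a superkey — BCNF holds.

BCNF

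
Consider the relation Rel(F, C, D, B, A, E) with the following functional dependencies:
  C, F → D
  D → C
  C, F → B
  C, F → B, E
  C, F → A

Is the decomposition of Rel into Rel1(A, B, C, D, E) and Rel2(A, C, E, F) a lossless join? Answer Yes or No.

Rel1 ∩ Rel2 = {A, C, E}; its closure under F is {A, C, E}.
Neither Rel1 nor Rel2 is contained in that closure, so the decomposition is lossy.

No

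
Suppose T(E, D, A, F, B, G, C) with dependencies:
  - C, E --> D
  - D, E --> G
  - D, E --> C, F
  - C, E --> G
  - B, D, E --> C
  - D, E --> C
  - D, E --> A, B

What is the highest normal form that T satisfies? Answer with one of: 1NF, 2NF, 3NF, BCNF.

Candidate keys: {C, E}, {D, E}. Prime attributes: {C, D, E}.
Each dependency's left side is a superkey — BCNF holds.

BCNF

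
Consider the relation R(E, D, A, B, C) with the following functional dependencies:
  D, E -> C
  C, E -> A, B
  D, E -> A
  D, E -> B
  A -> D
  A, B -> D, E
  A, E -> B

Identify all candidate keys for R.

{A, B} is a candidate key since {A, B}⁺ = {A, B, C, D, E} covers every attribute.
{A, E} is a candidate key since {A, E}⁺ = {A, B, C, D, E} covers every attribute.
{C, E} is a candidate key since {C, E}⁺ = {A, B, C, D, E} covers every attribute.
{D, E} is a candidate key since {D, E}⁺ = {A, B, C, D, E} covers every attribute.
No proper subset of any of these is a key, and no other minimal superkey exists.

{A, B}, {A, E}, {C, E}, {D, E}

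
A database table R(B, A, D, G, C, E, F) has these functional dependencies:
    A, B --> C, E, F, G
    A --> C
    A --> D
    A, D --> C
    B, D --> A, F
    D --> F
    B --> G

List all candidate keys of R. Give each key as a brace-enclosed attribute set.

{B} never appears on the right of any FD, so every key must include it.
{A, B} is a candidate key since {A, B}⁺ = {A, B, C, D, E, F, G} covers every attribute.
{B, D} is a candidate key since {B, D}⁺ = {A, B, C, D, E, F, G} covers every attribute.
These are minimal and exhaustive — every other superkey contains one of them.

{A, B}, {B, D}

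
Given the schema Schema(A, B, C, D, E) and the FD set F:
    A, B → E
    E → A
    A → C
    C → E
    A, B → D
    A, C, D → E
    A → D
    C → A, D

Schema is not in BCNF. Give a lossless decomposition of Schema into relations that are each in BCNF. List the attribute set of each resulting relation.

{A, C, D, E}; {B, E}

Candidate keys of the original relation: {A, B}, {B, C}, {B, E}.
{A, B, C, D, E}: {E} determines {A, C, D, E} here but is not a superkey — split on E → A, C, D, giving {A, C, D, E} and {B, E}.
{A, C, D, E}: every determinant is a superkey — BCNF.
{B, E}: every determinant is a superkey — BCNF.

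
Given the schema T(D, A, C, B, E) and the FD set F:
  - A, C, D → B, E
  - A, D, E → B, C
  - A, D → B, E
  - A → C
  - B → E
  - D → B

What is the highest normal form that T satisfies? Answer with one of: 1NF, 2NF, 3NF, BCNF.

Candidate key: {A, D}. Prime attributes: {A, D}.
A → C breaks BCNF: {A}⁺ = {A, C}, so {A} is not a superkey.
A → C determines the non-prime attribute {C} from a non-superkey — 3NF is violated.
Since {A} ⊂ {A, D} and {A}⁺ ⊇ {C} with {C} non-prime, there is a partial dependency; 2NF fails.

1NF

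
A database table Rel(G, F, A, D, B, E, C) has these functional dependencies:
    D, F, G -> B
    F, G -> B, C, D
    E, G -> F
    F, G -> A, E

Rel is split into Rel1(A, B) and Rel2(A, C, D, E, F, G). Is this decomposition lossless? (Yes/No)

The shared attributes are {A} and {A}⁺ = {A}.
Neither Rel1 nor Rel2 is contained in that closure, so the decomposition is lossy.

No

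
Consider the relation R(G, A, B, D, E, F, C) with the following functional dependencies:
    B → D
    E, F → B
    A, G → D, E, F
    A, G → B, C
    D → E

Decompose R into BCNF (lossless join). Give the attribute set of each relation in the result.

{A, B, C, F, G}; {B, D}; {D, E}

Candidate key of the original relation: {A, G}.
{A, B, C, D, E, F, G}: {B} determines {B, D, E} here but is not a superkey — split on B → D, E, giving {B, D, E} and {A, B, C, F, G}.
{B, D, E}: {D} determines {D, E} here but is not a superkey — split on D → E, giving {D, E} and {B, D}.
{D, E} is in BCNF.
{B, D} is in BCNF.
{A, B, C, F, G} is in BCNF.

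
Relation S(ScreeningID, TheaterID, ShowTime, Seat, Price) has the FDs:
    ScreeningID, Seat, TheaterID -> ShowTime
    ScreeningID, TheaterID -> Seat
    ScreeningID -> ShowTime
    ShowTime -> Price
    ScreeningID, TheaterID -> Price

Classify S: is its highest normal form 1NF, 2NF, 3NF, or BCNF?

Candidate key: {ScreeningID, TheaterID}. Prime attributes: {ScreeningID, TheaterID}.
For ScreeningID -> ShowTime we have {ScreeningID}⁺ = {Price, ScreeningID, ShowTime}; {ScreeningID} is not a superkey, so BCNF fails.
ScreeningID -> ShowTime has non-prime {ShowTime} on the right and a non-superkey on the left, so 3NF fails.
{ScreeningID} is a proper subset of the key {ScreeningID, TheaterID}, and {ScreeningID}⁺ contains the non-prime attributes {Price, ShowTime} — a partial dependency, so 2NF is violated.

1NF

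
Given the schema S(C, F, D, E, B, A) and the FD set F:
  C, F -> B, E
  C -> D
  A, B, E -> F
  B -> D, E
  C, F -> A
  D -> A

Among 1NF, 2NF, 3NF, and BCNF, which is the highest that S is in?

Candidate keys: {B, C}, {C, F}. Prime attributes: {B, C, F}.
For C -> D we have {C}⁺ = {A, C, D}; {C} is not a superkey, so BCNF fails.
C -> D determines the non-prime attribute {D} from a non-superkey — 3NF is violated.
Since {B} ⊂ {B, C} and {B}⁺ ⊇ {A, D, E} with {A, D, E} non-prime, there is a partial dependency; 2NF fails.

1NF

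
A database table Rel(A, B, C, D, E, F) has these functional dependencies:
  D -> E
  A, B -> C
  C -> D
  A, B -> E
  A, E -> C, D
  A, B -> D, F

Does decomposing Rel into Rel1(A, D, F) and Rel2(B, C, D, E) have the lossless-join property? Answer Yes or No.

No

Rel1 ∩ Rel2 = {D}; its closure under F is {D, E}.
Neither Rel1 nor Rel2 is contained in that closure, so the decomposition is lossy.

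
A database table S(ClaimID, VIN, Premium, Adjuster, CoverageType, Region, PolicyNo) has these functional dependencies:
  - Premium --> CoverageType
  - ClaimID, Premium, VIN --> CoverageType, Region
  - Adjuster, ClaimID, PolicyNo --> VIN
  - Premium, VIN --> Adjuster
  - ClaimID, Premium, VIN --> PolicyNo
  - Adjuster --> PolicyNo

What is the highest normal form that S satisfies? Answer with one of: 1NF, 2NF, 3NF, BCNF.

Candidate keys: {Adjuster, ClaimID, Premium}, {ClaimID, Premium, VIN}. Prime attributes: {Adjuster, ClaimID, Premium, VIN}.
Premium --> CoverageType: {Premium}⁺ = {CoverageType, Premium}, which is not all of the attributes, so the left side is not a superkey — BCNF is violated.
Because {CoverageType} is non-prime and the left side of Premium --> CoverageType is not a superkey, the relation is not in 3NF.
{Adjuster} is a proper subset of the key {Adjuster, ClaimID, Premium}, and {Adjuster}⁺ contains the non-prime attribute {PolicyNo} — a partial dependency, so 2NF is violated.

1NF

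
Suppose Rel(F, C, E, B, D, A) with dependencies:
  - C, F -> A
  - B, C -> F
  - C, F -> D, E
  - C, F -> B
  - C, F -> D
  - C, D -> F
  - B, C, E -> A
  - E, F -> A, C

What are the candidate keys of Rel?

{B, C}⁺ = {A, B, C, D, E, F}, which is every attribute, so {B, C} is a candidate key.
{C, D}⁺ = {A, B, C, D, E, F}, which is every attribute, so {C, D} is a candidate key.
{C, F}⁺ = {A, B, C, D, E, F}, which is every attribute, so {C, F} is a candidate key.
{E, F}⁺ = {A, B, C, D, E, F}, which is every attribute, so {E, F} is a candidate key.
No proper subset of any of these is a key, and no other minimal superkey exists.

{B, C}, {C, D}, {C, F}, {E, F}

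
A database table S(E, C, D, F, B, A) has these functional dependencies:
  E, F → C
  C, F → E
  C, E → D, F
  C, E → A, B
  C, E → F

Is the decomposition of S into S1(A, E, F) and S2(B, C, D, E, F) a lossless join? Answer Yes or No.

The shared attributes are {E, F} and {E, F}⁺ = {A, B, C, D, E, F}.
Since S1 ⊆ {A, B, C, D, E, F}, the intersection is a superkey of S1; the decomposition is lossless.

Yes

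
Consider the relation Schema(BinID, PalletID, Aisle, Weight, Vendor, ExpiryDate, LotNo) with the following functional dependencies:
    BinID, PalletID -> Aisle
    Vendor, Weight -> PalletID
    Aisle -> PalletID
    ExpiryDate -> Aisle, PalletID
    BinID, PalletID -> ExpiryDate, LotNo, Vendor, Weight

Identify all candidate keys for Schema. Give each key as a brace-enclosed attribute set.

{BinID} never appears on the right of any FD, so every key must include it.
{Aisle, BinID} is a candidate key since {Aisle, BinID}⁺ = {Aisle, BinID, ExpiryDate, LotNo, PalletID, Vendor, Weight} covers every attribute.
{BinID, ExpiryDate} is a candidate key since {BinID, ExpiryDate}⁺ = {Aisle, BinID, ExpiryDate, LotNo, PalletID, Vendor, Weight} covers every attribute.
{BinID, PalletID} is a candidate key since {BinID, PalletID}⁺ = {Aisle, BinID, ExpiryDate, LotNo, PalletID, Vendor, Weight} covers every attribute.
{BinID, Vendor, Weight} is a candidate key since {BinID, Vendor, Weight}⁺ = {Aisle, BinID, ExpiryDate, LotNo, PalletID, Vendor, Weight} covers every attribute.
No proper subset of any of these is a key, and no other minimal superkey exists.

{Aisle, BinID}, {BinID, ExpiryDate}, {BinID, PalletID}, {BinID, Vendor, Weight}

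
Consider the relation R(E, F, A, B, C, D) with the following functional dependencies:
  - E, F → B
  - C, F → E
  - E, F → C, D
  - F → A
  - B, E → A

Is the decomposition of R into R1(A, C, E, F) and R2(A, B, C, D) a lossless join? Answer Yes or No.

The shared attributes are {A, C} and {A, C}⁺ = {A, C}.
R1 ⊄ {A, C} and R2 ⊄ {A, C}, so the split is lossy.

No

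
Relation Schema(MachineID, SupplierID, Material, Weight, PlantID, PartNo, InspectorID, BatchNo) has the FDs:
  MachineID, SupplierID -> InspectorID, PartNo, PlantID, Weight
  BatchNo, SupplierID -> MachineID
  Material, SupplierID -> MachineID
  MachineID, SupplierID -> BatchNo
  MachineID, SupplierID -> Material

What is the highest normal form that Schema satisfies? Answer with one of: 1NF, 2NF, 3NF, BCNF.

Candidate keys: {BatchNo, SupplierID}, {MachineID, SupplierID}, {Material, SupplierID}. Prime attributes: {BatchNo, MachineID, Material, SupplierID}.
Each dependency's left side is a superkey — BCNF holds.

BCNF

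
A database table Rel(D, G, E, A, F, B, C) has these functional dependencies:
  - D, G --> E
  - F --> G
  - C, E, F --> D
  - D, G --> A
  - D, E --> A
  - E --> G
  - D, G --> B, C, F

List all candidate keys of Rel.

{C, E, F}, {D, E}, {D, F}, {D, G}

{D, E} is a candidate key since {D, E}⁺ = {A, B, C, D, E, F, G} covers every attribute.
{D, F} is a candidate key since {D, F}⁺ = {A, B, C, D, E, F, G} covers every attribute.
{D, G} is a candidate key since {D, G}⁺ = {A, B, C, D, E, F, G} covers every attribute.
{C, E, F} is a candidate key since {C, E, F}⁺ = {A, B, C, D, E, F, G} covers every attribute.
No proper subset of any of these is a key, and no other minimal superkey exists.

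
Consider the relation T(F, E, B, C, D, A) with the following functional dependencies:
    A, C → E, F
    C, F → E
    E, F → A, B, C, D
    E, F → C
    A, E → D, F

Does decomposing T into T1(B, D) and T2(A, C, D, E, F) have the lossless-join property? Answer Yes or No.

The shared attributes are {D} and {D}⁺ = {D}.
The closure covers neither T1 nor T2 entirely; the join is not lossless.

No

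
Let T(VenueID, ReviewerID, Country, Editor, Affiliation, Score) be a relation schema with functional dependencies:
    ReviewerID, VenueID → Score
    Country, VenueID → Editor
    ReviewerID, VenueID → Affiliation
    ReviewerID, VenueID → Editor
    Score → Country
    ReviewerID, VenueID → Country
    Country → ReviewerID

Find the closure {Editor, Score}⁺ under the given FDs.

{Country, Editor, ReviewerID, Score}

Start with {Editor, Score}.
Score → Country applies; add {Country} → now {Country, Editor, Score}.
Country → ReviewerID applies; add {ReviewerID} → now {Country, Editor, ReviewerID, Score}.
No further FD applies.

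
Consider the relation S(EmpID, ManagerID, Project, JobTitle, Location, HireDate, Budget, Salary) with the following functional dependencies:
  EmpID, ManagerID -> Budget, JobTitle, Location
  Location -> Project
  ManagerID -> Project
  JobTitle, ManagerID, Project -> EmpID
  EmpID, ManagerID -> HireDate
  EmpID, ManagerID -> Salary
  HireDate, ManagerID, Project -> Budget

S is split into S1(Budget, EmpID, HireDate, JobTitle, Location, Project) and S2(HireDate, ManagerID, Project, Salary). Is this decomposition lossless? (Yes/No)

No

Common attributes: {HireDate, Project}; their closure is {HireDate, Project}.
S1 ⊄ {HireDate, Project} and S2 ⊄ {HireDate, Project}, so the split is lossy.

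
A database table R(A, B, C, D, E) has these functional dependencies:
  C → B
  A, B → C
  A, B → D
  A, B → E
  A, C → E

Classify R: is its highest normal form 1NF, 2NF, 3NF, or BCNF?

3NF

Candidate keys: {A, B}, {A, C}. Prime attributes: {A, B, C}.
For C → B we have {C}⁺ = {B, C}; {C} is not a superkey, so BCNF fails.
Since {B} ⊆ prime attributes and every other non-superkey FD also has a prime right side, the schema is in 3NF.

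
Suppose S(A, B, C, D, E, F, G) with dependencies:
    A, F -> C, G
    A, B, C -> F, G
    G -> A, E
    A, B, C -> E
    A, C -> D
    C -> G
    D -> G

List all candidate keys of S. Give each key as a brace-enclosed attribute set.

Attributes never on any right-hand side: {B} — every candidate key must contain it.
{B, C}⁺ = {A, B, C, D, E, F, G} — all of the relation — so {B, C} is a candidate key.
{A, B, F}⁺ = {A, B, C, D, E, F, G} — all of the relation — so {A, B, F} is a candidate key.
{B, D, F}⁺ = {A, B, C, D, E, F, G} — all of the relation — so {B, D, F} is a candidate key.
{B, F, G}⁺ = {A, B, C, D, E, F, G} — all of the relation — so {B, F, G} is a candidate key.
Any other superkey properly contains one of these, so there are no further candidate keys.

{A, B, F}, {B, C}, {B, D, F}, {B, F, G}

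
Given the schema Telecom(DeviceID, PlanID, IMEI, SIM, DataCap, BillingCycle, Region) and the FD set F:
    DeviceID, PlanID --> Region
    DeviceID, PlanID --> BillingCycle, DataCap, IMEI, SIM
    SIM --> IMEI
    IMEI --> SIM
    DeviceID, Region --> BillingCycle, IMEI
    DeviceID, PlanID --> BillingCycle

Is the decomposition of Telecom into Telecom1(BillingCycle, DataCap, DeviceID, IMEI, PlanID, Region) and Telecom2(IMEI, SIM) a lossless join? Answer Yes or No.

Common attributes: {IMEI}; their closure is {IMEI, SIM}.
Telecom2 is contained in that closure, so Telecom1 ∩ Telecom2 --> Telecom2 holds and the join is lossless.

Yes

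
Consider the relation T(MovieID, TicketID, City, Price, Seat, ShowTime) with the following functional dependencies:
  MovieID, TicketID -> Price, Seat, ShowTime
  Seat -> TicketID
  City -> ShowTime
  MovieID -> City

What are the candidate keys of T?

{MovieID} never appears on the right of any FD, so every key must include it.
{MovieID, Seat}⁺ = {City, MovieID, Price, Seat, ShowTime, TicketID}, which is every attribute, so {MovieID, Seat} is a candidate key.
{MovieID, TicketID}⁺ = {City, MovieID, Price, Seat, ShowTime, TicketID}, which is every attribute, so {MovieID, TicketID} is a candidate key.
These are minimal and exhaustive — every other superkey contains one of them.

{MovieID, Seat}, {MovieID, TicketID}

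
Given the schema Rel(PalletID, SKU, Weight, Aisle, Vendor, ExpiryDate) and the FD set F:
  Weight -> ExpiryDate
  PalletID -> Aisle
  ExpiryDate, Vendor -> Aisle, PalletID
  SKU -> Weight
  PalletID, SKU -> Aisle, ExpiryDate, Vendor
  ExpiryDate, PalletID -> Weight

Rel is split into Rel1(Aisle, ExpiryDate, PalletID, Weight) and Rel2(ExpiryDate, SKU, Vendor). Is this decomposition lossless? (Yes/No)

No

Rel1 ∩ Rel2 = {ExpiryDate}; its closure under F is {ExpiryDate}.
Rel1 ⊄ {ExpiryDate} and Rel2 ⊄ {ExpiryDate}, so the split is lossy.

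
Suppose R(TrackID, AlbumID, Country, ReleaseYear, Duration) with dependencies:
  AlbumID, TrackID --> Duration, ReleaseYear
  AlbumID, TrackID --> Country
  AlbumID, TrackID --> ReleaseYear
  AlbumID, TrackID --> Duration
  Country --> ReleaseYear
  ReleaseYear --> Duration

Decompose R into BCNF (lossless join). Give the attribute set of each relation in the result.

{AlbumID, Country, TrackID}; {Country, ReleaseYear}; {Duration, ReleaseYear}

Candidate key of the original relation: {AlbumID, TrackID}.
{AlbumID, Country, Duration, ReleaseYear, TrackID}: {Country} determines {Country, Duration, ReleaseYear} here but is not a superkey — split on Country --> Duration, ReleaseYear, giving {Country, Duration, ReleaseYear} and {AlbumID, Country, TrackID}.
{Country, Duration, ReleaseYear}: {ReleaseYear} determines {Duration, ReleaseYear} here but is not a superkey — split on ReleaseYear --> Duration, giving {Duration, ReleaseYear} and {Country, ReleaseYear}.
{Duration, ReleaseYear} is in BCNF.
{Country, ReleaseYear} is in BCNF.
{AlbumID, Country, TrackID} is in BCNF.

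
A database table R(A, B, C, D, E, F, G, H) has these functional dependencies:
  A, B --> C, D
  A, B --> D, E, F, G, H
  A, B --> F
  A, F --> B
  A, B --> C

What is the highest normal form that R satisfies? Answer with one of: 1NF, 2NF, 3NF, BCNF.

Candidate keys: {A, B}, {A, F}. Prime attributes: {A, B, F}.
The left-hand side of every FD is a superkey, so BCNF is satisfied.

BCNF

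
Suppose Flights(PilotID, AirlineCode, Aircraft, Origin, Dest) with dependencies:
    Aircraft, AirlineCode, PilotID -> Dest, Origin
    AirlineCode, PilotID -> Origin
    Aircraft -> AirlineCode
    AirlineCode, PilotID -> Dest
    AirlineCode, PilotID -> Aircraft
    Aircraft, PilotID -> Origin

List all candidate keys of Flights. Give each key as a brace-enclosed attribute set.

No FD produces {PilotID}, so it must be in every candidate key.
{Aircraft, PilotID}⁺ = {Aircraft, AirlineCode, Dest, Origin, PilotID}, which is every attribute, so {Aircraft, PilotID} is a candidate key.
{AirlineCode, PilotID}⁺ = {Aircraft, AirlineCode, Dest, Origin, PilotID}, which is every attribute, so {AirlineCode, PilotID} is a candidate key.
Any other superkey properly contains one of these, so there are no further candidate keys.

{Aircraft, PilotID}, {AirlineCode, PilotID}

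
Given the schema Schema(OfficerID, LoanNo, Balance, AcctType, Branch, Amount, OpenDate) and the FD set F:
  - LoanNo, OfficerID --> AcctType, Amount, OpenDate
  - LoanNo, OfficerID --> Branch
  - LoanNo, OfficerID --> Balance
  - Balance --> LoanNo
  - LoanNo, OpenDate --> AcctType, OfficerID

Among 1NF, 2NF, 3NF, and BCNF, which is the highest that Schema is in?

Candidate keys: {Balance, OfficerID}, {Balance, OpenDate}, {LoanNo, OfficerID}, {LoanNo, OpenDate}. Prime attributes: {Balance, LoanNo, OfficerID, OpenDate}.
Balance --> LoanNo breaks BCNF: {Balance}⁺ = {Balance, LoanNo}, so {Balance} is not a superkey.
Its right-hand attributes {LoanNo} are all prime, as are those of every other non-superkey FD — the relation is in 3NF.

3NF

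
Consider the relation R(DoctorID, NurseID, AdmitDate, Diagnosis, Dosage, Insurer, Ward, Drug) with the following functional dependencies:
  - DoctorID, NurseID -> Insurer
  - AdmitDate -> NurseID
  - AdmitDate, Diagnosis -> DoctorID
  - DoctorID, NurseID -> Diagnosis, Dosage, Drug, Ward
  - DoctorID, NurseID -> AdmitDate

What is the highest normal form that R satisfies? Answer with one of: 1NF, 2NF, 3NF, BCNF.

3NF

Candidate keys: {AdmitDate, Diagnosis}, {AdmitDate, DoctorID}, {DoctorID, NurseID}. Prime attributes: {AdmitDate, Diagnosis, DoctorID, NurseID}.
For AdmitDate -> NurseID we have {AdmitDate}⁺ = {AdmitDate, NurseID}; {AdmitDate} is not a superkey, so BCNF fails.
But every attribute on its right side ({NurseID}) is prime, and the same holds for every other non-superkey FD, so 3NF still holds.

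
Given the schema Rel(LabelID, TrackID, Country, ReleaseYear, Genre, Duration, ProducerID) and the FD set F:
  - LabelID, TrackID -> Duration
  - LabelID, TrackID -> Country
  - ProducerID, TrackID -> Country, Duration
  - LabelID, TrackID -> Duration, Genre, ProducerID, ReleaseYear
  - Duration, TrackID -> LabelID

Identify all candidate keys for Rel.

{Duration, TrackID}, {LabelID, TrackID}, {ProducerID, TrackID}

Attributes never on any right-hand side: {TrackID} — every candidate key must contain it.
Closure of {Duration, TrackID} is {Country, Duration, Genre, LabelID, ProducerID, ReleaseYear, TrackID}, the whole schema; {Duration, TrackID} is a candidate key.
Closure of {LabelID, TrackID} is {Country, Duration, Genre, LabelID, ProducerID, ReleaseYear, TrackID}, the whole schema; {LabelID, TrackID} is a candidate key.
Closure of {ProducerID, TrackID} is {Country, Duration, Genre, LabelID, ProducerID, ReleaseYear, TrackID}, the whole schema; {ProducerID, TrackID} is a candidate key.
No proper subset of any of these is a key, and no other minimal superkey exists.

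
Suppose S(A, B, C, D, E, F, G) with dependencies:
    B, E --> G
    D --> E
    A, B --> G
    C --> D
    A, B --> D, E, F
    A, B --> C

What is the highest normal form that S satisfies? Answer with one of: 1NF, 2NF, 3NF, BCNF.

Candidate key: {A, B}. Prime attributes: {A, B}.
B, E --> G breaks BCNF: {B, E}⁺ = {B, E, G}, so {B, E} is not a superkey.
Because {G} is non-prime and the left side of B, E --> G is not a superkey, the relation is not in 3NF.
No proper subset of a key has a non-prime attribute in its closure, so there is no partial dependency; 2NF holds.

2NF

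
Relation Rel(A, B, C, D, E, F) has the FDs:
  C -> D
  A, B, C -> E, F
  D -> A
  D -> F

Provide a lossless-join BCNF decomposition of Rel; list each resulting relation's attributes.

Candidate key of the original relation: {B, C}.
Within {A, B, C, D, E, F}: {C}⁺ ∩ {A, B, C, D, E, F} = {A, C, D, F}, not the whole set, so C -> A, D, F violates BCNF; decompose into {A, C, D, F} and {B, C, E}.
Within {A, C, D, F}: {D}⁺ ∩ {A, C, D, F} = {A, D, F}, not the whole set, so D -> A, F violates BCNF; decompose into {A, D, F} and {C, D}.
{A, D, F}: every determinant is a superkey — BCNF.
{C, D}: every determinant is a superkey — BCNF.
{B, C, E}: every determinant is a superkey — BCNF.

{A, D, F}; {B, C, E}; {C, D}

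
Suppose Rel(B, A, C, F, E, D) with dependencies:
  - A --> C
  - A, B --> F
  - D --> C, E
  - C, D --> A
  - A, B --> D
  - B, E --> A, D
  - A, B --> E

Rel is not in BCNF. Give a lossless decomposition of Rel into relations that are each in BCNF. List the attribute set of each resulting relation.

Candidate keys of the original relation: {A, B}, {B, D}, {B, E}.
Within {A, B, C, D, E, F}: {A}⁺ ∩ {A, B, C, D, E, F} = {A, C}, not the whole set, so A --> C violates BCNF; decompose into {A, C} and {A, B, D, E, F}.
{A, C} has no BCNF violation.
Within {A, B, D, E, F}: {D}⁺ ∩ {A, B, D, E, F} = {A, D, E}, not the whole set, so D --> A, E violates BCNF; decompose into {A, D, E} and {B, D, F}.
{A, D, E} has no BCNF violation.
{B, D, F} has no BCNF violation.

{A, C}; {A, D, E}; {B, D, F}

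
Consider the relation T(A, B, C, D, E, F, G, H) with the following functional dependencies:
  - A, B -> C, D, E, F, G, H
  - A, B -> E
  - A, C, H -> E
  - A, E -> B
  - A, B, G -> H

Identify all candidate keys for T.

{A, B}, {A, C, H}, {A, E}

No FD produces {A}, so it must be in every candidate key.
{A, B}⁺ = {A, B, C, D, E, F, G, H} — all of the relation — so {A, B} is a candidate key.
{A, E}⁺ = {A, B, C, D, E, F, G, H} — all of the relation — so {A, E} is a candidate key.
{A, C, H}⁺ = {A, B, C, D, E, F, G, H} — all of the relation — so {A, C, H} is a candidate key.
These are minimal and exhaustive — every other superkey contains one of them.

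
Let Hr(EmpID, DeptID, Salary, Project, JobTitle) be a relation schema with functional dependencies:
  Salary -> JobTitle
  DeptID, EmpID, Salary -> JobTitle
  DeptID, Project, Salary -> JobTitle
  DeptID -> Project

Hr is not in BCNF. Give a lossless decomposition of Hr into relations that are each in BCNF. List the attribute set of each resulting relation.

{DeptID, EmpID, Salary}; {DeptID, Project}; {JobTitle, Salary}

Candidate key of the original relation: {DeptID, EmpID, Salary}.
In {DeptID, EmpID, JobTitle, Project, Salary}, {Salary} is not a superkey ({Salary}⁺ restricted to this set is {JobTitle, Salary}), so split on Salary -> JobTitle into {JobTitle, Salary} and {DeptID, EmpID, Project, Salary}.
{JobTitle, Salary}: every determinant is a superkey — BCNF.
In {DeptID, EmpID, Project, Salary}, {DeptID} is not a superkey ({DeptID}⁺ restricted to this set is {DeptID, Project}), so split on DeptID -> Project into {DeptID, Project} and {DeptID, EmpID, Salary}.
{DeptID, Project}: every determinant is a superkey — BCNF.
{DeptID, EmpID, Salary}: every determinant is a superkey — BCNF.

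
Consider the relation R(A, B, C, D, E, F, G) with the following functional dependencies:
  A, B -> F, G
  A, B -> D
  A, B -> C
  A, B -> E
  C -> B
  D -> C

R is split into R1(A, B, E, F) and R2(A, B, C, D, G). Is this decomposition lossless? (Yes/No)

Yes

R1 ∩ R2 = {A, B}; its closure under F is {A, B, C, D, E, F, G}.
Since R1 ⊆ {A, B, C, D, E, F, G}, the intersection is a superkey of R1; the decomposition is lossless.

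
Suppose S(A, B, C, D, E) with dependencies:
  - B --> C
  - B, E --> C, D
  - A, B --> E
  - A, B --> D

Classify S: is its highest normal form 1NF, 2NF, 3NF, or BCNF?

Candidate key: {A, B}. Prime attributes: {A, B}.
For B --> C we have {B}⁺ = {B, C}; {B} is not a superkey, so BCNF fails.
B --> C determines the non-prime attribute {C} from a non-superkey — 3NF is violated.
The proper key subset {B} of {A, B} determines non-prime {C}, so the relation is not even in 2NF.

1NF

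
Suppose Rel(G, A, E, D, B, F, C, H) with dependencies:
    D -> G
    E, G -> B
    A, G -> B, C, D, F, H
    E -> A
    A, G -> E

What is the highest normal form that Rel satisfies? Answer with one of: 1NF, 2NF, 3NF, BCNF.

Candidate keys: {A, D}, {A, G}, {D, E}, {E, G}. Prime attributes: {A, D, E, G}.
D -> G: {D}⁺ = {D, G}, which is not all of the attributes, so the left side is not a superkey — BCNF is violated.
Since {G} ⊆ prime attributes and every other non-superkey FD also has a prime right side, the schema is in 3NF.

3NF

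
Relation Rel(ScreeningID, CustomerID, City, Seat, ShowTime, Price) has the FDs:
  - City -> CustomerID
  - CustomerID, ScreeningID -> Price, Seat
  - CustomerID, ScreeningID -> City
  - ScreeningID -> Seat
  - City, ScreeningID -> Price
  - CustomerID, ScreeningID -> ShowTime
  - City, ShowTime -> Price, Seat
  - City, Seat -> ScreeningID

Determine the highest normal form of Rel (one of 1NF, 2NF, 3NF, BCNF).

Candidate keys: {City, ScreeningID}, {City, Seat}, {City, ShowTime}, {CustomerID, ScreeningID}. Prime attributes: {City, CustomerID, ScreeningID, Seat, ShowTime}.
City -> CustomerID breaks BCNF: {City}⁺ = {City, CustomerID}, so {City} is not a superkey.
Its right-hand attributes {CustomerID} are all prime, as are those of every other non-superkey FD — the relation is in 3NF.

3NF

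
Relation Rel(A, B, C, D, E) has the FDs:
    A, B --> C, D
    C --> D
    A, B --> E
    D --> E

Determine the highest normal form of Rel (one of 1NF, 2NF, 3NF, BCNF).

Candidate key: {A, B}. Prime attributes: {A, B}.
For C --> D we have {C}⁺ = {C, D, E}; {C} is not a superkey, so BCNF fails.
Because {D} is non-prime and the left side of C --> D is not a superkey, the relation is not in 3NF.
No non-prime attribute depends on a proper subset of any candidate key, so 2NF holds.

2NF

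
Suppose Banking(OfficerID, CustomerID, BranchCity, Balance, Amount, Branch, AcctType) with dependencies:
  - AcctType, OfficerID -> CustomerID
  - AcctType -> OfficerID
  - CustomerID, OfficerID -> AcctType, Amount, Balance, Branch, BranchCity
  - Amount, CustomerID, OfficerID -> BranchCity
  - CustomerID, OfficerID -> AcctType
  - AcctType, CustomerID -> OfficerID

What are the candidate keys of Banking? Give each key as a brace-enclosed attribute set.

{AcctType}, {CustomerID, OfficerID}

Closure of {AcctType} is {AcctType, Amount, Balance, Branch, BranchCity, CustomerID, OfficerID}, the whole schema; {AcctType} is a candidate key.
Closure of {CustomerID, OfficerID} is {AcctType, Amount, Balance, Branch, BranchCity, CustomerID, OfficerID}, the whole schema; {CustomerID, OfficerID} is a candidate key.
These are minimal and exhaustive — every other superkey contains one of them.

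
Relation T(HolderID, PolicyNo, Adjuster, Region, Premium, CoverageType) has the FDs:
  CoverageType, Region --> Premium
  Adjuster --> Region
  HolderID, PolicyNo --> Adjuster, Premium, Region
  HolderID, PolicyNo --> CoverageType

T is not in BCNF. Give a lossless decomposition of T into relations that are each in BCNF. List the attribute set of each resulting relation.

Candidate key of the original relation: {HolderID, PolicyNo}.
Within {Adjuster, CoverageType, HolderID, PolicyNo, Premium, Region}: {CoverageType, Region}⁺ ∩ {Adjuster, CoverageType, HolderID, PolicyNo, Premium, Region} = {CoverageType, Premium, Region}, not the whole set, so CoverageType, Region --> Premium violates BCNF; decompose into {CoverageType, Premium, Region} and {Adjuster, CoverageType, HolderID, PolicyNo, Region}.
{CoverageType, Premium, Region} is in BCNF.
Within {Adjuster, CoverageType, HolderID, PolicyNo, Region}: {Adjuster}⁺ ∩ {Adjuster, CoverageType, HolderID, PolicyNo, Region} = {Adjuster, Region}, not the whole set, so Adjuster --> Region violates BCNF; decompose into {Adjuster, Region} and {Adjuster, CoverageType, HolderID, PolicyNo}.
{Adjuster, Region} is in BCNF.
{Adjuster, CoverageType, HolderID, PolicyNo} is in BCNF.

{Adjuster, CoverageType, HolderID, PolicyNo}; {Adjuster, Region}; {CoverageType, Premium, Region}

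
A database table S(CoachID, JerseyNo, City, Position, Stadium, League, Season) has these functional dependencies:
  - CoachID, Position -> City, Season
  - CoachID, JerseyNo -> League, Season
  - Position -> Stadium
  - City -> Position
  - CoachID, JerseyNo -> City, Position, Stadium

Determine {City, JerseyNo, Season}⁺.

{City, JerseyNo, Position, Season, Stadium}

Start with {City, JerseyNo, Season}.
City -> Position applies; add {Position} → now {City, JerseyNo, Position, Season}.
Position -> Stadium applies; add {Stadium} → now {City, JerseyNo, Position, Season, Stadium}.
No further FD applies.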